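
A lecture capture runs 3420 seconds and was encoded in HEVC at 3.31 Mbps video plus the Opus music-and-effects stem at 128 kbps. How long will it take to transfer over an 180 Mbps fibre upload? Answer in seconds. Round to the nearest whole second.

65 seconds

Audio: 128 kbps = 0.128 Mbps.
Total bitrate: 3.438 Mbps.
File: 3.438 Mbps × 3420 s = 11758.0 Mb.
At 180 Mbps: 11758.0 / 180 = 65.3 s ≈ 65.3 seconds.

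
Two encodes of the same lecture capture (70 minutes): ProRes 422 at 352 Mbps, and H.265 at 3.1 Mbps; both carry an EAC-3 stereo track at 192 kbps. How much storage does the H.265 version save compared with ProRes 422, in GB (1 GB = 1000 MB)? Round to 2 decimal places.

183.17 GB

70 min = 4200 s
Audio: 192 kbps = 0.192 Mbps.
ProRes 422: 352.192 Mbps × 4200 s = 1479206.4 Mb = 184.901 GB.
H.265: 3.292 Mbps × 4200 s = 13826.4 Mb = 1.728 GB.
Saving: 184.901 − 1.728 = 183.173 GB.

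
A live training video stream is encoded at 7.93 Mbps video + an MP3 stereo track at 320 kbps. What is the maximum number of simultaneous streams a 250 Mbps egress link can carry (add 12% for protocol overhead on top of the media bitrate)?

27

Audio: 320 kbps = 0.320 Mbps.
Per-viewer media rate: 8.250 Mbps.
On the wire with 12% overhead: 9.240 Mbps.
250 Mbps = 250.0 Mbps; 250.0 / 9.240 = 27.06 → 27 viewers.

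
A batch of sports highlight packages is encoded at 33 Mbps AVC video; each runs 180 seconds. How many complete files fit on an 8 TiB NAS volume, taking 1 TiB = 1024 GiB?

11846

Per item: 33.000 Mbps × 180 s = 5,940 Mb = 742.5 MB.
Capacity: 8 TiB = 70,368,744 Mb; 11846.59 items → 11846 complete.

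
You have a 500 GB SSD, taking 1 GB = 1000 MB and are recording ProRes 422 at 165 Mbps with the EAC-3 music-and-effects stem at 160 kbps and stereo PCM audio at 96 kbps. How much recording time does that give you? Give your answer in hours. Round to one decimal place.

Audio total: 160 + 96 = 256 kbps = 0.256 Mbps.
Total bitrate: 165 + 0.256 = 165.256 Mbps.
Capacity: 500 GB = 4,000,000 Mb.
Recording time: 4,000,000 / 165.256 = 24,205 s ≈ 6.72 hours.

6.7 hours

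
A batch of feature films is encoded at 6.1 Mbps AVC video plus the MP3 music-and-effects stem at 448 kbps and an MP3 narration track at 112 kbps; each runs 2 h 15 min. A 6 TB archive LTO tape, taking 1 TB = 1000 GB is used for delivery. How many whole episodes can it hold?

889

2 h 15 min = 135 min = 8100 s
Audio total: 448 + 112 = 560 kbps = 0.560 Mbps.
Total bitrate: 6.660 Mbps.
Per item: 6.660 Mbps × 8100 s = 53,946 Mb = 6,743 MB.
Capacity: 6 TB = 48,000,000 Mb; 889.78 items → 889 complete.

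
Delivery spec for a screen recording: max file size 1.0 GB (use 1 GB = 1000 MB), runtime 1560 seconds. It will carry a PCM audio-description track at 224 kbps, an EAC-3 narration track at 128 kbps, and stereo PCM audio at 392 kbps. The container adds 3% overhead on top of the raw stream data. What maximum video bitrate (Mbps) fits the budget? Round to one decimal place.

4.2 Mbps

Budget: 1.0 GB = 8000.0 Mb.
Stream payload after overhead: 8000.0 / 1.03 = 7767.0 Mb.
Total bitrate budget: 7767.0 Mb / 1560 s = 4.979 Mbps.
Audio total: 224 + 128 + 392 = 744 kbps = 0.744 Mbps.
Video: 4.979 − 0.744 = 4.235 Mbps.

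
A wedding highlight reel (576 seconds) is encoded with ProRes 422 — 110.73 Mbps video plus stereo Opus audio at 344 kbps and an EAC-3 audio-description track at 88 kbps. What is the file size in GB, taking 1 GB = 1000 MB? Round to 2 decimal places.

8.00 GB

Audio total: 344 + 88 = 432 kbps = 0.432 Mbps.
Total bitrate: 110.73 + 0.432 = 111.162 Mbps.
Stream data: 111.162 Mbps × 576 s = 64029.3 Mb.
64,029 Mb ÷ 8 = 8,004 MB → 8.004 GB.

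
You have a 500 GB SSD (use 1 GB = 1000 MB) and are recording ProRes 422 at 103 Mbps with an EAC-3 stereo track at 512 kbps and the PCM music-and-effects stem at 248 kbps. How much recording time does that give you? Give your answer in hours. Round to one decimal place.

10.7 hours

Audio total: 512 + 248 = 760 kbps = 0.760 Mbps.
Total bitrate: 103 + 0.760 = 103.760 Mbps.
Capacity: 500 GB = 4,000,000 Mb.
Recording time: 4,000,000 / 103.760 = 38,551 s ≈ 10.7 hours.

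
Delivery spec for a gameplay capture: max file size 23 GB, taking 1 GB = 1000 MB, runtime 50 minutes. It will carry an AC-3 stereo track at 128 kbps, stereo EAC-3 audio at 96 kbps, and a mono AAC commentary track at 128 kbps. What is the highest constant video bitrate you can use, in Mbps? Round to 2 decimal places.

60.98 Mbps

Budget: 23 GB = 184000.0 Mb.
50 min = 3000 s
Total bitrate budget: 184000.0 Mb / 3000 s = 61.333 Mbps.
Audio total: 128 + 96 + 128 = 352 kbps = 0.352 Mbps.
Video: 61.333 − 0.352 = 60.981 Mbps.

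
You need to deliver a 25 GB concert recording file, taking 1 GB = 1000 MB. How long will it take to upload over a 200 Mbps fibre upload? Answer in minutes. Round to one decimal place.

16.7 minutes

File: 25 GB = 200000.0 Mb.
At 200 Mbps: 200000.0 / 200 = 1000.0 s ≈ 16.7 minutes.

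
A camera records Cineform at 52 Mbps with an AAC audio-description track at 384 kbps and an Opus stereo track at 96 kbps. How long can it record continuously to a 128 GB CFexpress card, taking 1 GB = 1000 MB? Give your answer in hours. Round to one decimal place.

Audio total: 384 + 96 = 480 kbps = 0.480 Mbps.
Total bitrate: 52 + 0.480 = 52.480 Mbps.
Capacity: 128 GB = 1,024,000 Mb.
Recording time: 1,024,000 / 52.480 = 19,512 s ≈ 5.42 hours.

5.4 hours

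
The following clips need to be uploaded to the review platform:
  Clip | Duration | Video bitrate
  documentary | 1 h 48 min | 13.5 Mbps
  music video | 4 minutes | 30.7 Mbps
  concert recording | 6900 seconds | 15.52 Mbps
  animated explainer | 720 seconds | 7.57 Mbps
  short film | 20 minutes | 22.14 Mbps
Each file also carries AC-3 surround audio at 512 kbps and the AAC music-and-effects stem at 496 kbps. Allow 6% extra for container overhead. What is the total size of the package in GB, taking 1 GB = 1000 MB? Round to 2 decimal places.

33.07 GB

Audio total: 512 + 496 = 1008 kbps = 1.008 Mbps.
documentary: 14.508 Mbps × 6480 s × 1.06 = 99652.6 Mb
music video: 31.708 Mbps × 240 s × 1.06 = 8066.5 Mb
concert recording: 16.528 Mbps × 6900 s × 1.06 = 120885.8 Mb
animated explainer: 8.578 Mbps × 720 s × 1.06 = 6546.7 Mb
short film: 23.148 Mbps × 1200 s × 1.06 = 29444.3 Mb
Total: 264595.8 Mb = 33074.5 MB.
= 33.07 GB.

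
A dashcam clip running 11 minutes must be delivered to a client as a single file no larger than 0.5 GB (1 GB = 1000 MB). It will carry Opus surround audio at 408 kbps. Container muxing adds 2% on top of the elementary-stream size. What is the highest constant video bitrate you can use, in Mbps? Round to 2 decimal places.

5.53 Mbps

Budget: 0.5 GB = 4000.0 Mb.
Stream payload after overhead: 4000.0 / 1.02 = 3921.6 Mb.
11 min = 660 s
Total bitrate budget: 3921.6 Mb / 660 s = 5.942 Mbps.
Audio: 408 kbps = 0.408 Mbps.
Video: 5.942 − 0.408 = 5.534 Mbps.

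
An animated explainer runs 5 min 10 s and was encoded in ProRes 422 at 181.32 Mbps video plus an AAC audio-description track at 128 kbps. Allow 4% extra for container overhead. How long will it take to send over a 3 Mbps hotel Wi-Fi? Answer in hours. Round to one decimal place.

5.4 hours

5 min 10 s = 310 s
Audio: 128 kbps = 0.128 Mbps.
Total bitrate: 181.448 Mbps.
File: 181.448 Mbps × 310 s = 56248.9 Mb.
With 4% container overhead: ×1.04. → 58498.8 Mb.
At 3 Mbps: 58498.8 / 3 = 19499.6 s ≈ 5.42 hours.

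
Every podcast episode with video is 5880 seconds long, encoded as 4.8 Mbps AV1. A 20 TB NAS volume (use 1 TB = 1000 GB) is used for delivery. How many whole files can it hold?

Per item: 4.800 Mbps × 5880 s = 28,224 Mb = 3,528 MB.
Capacity: 20 TB = 160,000,000 Mb; 5668.93 items → 5668 complete.

5668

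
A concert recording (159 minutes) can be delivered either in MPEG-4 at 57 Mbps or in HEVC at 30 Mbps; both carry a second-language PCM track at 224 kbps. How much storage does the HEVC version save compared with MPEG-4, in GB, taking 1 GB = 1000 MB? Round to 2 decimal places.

32.20 GB

159 min = 9540 s
Audio: 224 kbps = 0.224 Mbps.
MPEG-4: 57.224 Mbps × 9540 s = 545917.0 Mb = 68.240 GB.
HEVC: 30.224 Mbps × 9540 s = 288337.0 Mb = 36.042 GB.
Saving: 68.240 − 36.042 = 32.197 GB.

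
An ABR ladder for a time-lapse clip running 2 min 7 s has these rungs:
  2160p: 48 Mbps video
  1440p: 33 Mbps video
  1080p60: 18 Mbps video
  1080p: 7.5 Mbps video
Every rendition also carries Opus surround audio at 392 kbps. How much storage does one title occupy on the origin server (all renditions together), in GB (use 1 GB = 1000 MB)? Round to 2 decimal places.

2 min 7 s = 127 s
Audio: 392 kbps = 0.392 Mbps.
Sum of rendition bitrates: (48+0.392) + (33+0.392) + (18+0.392) + (7.5+0.392) = 108.068 Mbps.
× 127 s = 13,725 Mb = 1,716 MB = 1.716 GB.

1.72 GB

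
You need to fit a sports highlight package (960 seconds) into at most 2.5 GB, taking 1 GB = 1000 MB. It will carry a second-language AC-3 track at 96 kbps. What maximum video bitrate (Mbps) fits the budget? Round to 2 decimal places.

Budget: 2.5 GB = 20000.0 Mb.
Total bitrate budget: 20000.0 Mb / 960 s = 20.833 Mbps.
Audio: 96 kbps = 0.096 Mbps.
Video: 20.833 − 0.096 = 20.737 Mbps.

20.74 Mbps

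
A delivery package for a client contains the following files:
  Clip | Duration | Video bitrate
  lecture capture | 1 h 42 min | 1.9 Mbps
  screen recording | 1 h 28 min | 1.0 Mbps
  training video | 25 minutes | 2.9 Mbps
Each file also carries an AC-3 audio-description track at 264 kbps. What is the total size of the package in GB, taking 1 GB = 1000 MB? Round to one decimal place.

Audio: 264 kbps = 0.264 Mbps.
lecture capture: 2.164 Mbps × 6120 s = 13243.7 Mb
screen recording: 1.264 Mbps × 5280 s = 6673.9 Mb
training video: 3.164 Mbps × 1500 s = 4746.0 Mb
Total: 24663.6 Mb = 3082.9 MB.
= 3.083 GB.

3.1 GB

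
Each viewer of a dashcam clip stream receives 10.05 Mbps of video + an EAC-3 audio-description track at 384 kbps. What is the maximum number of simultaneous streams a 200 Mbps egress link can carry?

19

Audio: 384 kbps = 0.384 Mbps.
Per-viewer media rate: 10.434 Mbps.
200 Mbps = 200.0 Mbps; 200.0 / 10.434 = 19.17 → 19 viewers.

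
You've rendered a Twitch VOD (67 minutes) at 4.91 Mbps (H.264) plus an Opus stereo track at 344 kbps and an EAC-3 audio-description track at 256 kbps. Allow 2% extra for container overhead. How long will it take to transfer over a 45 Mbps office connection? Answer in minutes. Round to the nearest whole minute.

67 min = 4020 s
Audio total: 344 + 256 = 600 kbps = 0.600 Mbps.
Total bitrate: 5.510 Mbps.
File: 5.510 Mbps × 4020 s = 22150.2 Mb.
With 2% container overhead: ×1.02. → 22593.2 Mb.
At 45 Mbps: 22593.2 / 45 = 502.1 s ≈ 8.37 minutes.

8 minutes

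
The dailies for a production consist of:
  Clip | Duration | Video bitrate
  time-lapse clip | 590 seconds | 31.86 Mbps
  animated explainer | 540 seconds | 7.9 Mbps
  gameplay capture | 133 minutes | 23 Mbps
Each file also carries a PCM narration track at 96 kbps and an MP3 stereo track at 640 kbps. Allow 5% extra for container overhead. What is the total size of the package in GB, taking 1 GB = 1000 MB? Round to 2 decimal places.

Audio total: 96 + 640 = 736 kbps = 0.736 Mbps.
time-lapse clip: 32.596 Mbps × 590 s × 1.05 = 20193.2 Mb
animated explainer: 8.636 Mbps × 540 s × 1.05 = 4896.6 Mb
gameplay capture: 23.736 Mbps × 7980 s × 1.05 = 198883.9 Mb
Total: 223973.8 Mb = 27996.7 MB.
= 28.00 GB.

28.00 GB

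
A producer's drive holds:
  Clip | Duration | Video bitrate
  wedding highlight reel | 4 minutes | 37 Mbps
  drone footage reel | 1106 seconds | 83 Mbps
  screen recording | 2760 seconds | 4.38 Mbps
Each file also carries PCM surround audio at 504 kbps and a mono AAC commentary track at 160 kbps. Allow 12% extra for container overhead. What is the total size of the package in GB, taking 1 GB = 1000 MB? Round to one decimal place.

16.2 GB

Audio total: 504 + 160 = 664 kbps = 0.664 Mbps.
wedding highlight reel: 37.664 Mbps × 240 s × 1.12 = 10124.1 Mb
drone footage reel: 83.664 Mbps × 1106 s × 1.12 = 103636.3 Mb
screen recording: 5.044 Mbps × 2760 s × 1.12 = 15592.0 Mb
Total: 129352.4 Mb = 16169.0 MB.
= 16.17 GB.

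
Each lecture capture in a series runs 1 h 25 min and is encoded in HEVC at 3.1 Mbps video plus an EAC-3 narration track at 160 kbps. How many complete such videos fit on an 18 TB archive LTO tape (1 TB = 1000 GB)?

1 h 25 min = 85 min = 5100 s
Audio: 160 kbps = 0.160 Mbps.
Total bitrate: 3.260 Mbps.
Per item: 3.260 Mbps × 5100 s = 16,626 Mb = 2,078 MB.
Capacity: 18 TB = 144,000,000 Mb; 8661.13 items → 8661 complete.

8661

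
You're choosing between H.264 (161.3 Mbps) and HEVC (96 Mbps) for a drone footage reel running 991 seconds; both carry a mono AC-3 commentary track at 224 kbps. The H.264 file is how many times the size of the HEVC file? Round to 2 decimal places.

1.68

Audio: 224 kbps = 0.224 Mbps.
H.264: 161.524 Mbps × 991 s = 160070.3 Mb = 20.009 GB.
HEVC: 96.224 Mbps × 991 s = 95358.0 Mb = 11.920 GB.
Ratio: 20.009 / 11.920 = 1.679.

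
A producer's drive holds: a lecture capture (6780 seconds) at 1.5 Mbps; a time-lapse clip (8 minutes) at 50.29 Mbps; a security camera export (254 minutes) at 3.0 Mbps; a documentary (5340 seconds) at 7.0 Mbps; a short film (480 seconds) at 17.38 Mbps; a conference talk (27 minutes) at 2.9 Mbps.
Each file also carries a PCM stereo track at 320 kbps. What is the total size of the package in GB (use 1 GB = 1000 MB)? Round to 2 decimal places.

17.50 GB

Audio: 320 kbps = 0.320 Mbps.
lecture capture: 1.820 Mbps × 6780 s = 12339.6 Mb
time-lapse clip: 50.610 Mbps × 480 s = 24292.8 Mb
security camera export: 3.320 Mbps × 15240 s = 50596.8 Mb
documentary: 7.320 Mbps × 5340 s = 39088.8 Mb
short film: 17.700 Mbps × 480 s = 8496.0 Mb
conference talk: 3.220 Mbps × 1620 s = 5216.4 Mb
Total: 140030.4 Mb = 17503.8 MB.
= 17.50 GB.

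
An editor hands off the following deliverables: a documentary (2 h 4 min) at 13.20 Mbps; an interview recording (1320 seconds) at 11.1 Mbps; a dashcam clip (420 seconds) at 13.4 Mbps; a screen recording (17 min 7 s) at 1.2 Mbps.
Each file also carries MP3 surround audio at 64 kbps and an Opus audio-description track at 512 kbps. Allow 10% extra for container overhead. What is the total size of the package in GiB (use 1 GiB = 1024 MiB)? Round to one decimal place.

16.1 GiB

Audio total: 64 + 512 = 576 kbps = 0.576 Mbps.
documentary: 13.776 Mbps × 7440 s × 1.10 = 112742.8 Mb
interview recording: 11.676 Mbps × 1320 s × 1.10 = 16953.6 Mb
dashcam clip: 13.976 Mbps × 420 s × 1.10 = 6456.9 Mb
screen recording: 1.776 Mbps × 1027 s × 1.10 = 2006.3 Mb
Total: 138159.6 Mb = 17269.9 MB.
= 16.08 GiB.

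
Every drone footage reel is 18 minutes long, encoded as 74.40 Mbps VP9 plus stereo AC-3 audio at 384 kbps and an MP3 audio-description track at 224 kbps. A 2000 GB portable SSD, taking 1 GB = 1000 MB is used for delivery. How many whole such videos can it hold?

197

18 min = 1080 s
Audio total: 384 + 224 = 608 kbps = 0.608 Mbps.
Total bitrate: 75.008 Mbps.
Per item: 75.008 Mbps × 1080 s = 81,009 Mb = 10,126 MB.
Capacity: 2000 GB = 16,000,000 Mb; 197.51 items → 197 complete.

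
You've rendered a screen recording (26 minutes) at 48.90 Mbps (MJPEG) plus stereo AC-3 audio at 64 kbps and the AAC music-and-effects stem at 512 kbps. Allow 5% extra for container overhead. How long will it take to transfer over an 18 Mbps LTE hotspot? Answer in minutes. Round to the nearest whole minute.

26 min = 1560 s
Audio total: 64 + 512 = 576 kbps = 0.576 Mbps.
Total bitrate: 49.476 Mbps.
File: 49.476 Mbps × 1560 s = 77182.6 Mb.
With 5% container overhead: ×1.05. → 81041.7 Mb.
At 18 Mbps: 81041.7 / 18 = 4502.3 s ≈ 75 minutes.

75 minutes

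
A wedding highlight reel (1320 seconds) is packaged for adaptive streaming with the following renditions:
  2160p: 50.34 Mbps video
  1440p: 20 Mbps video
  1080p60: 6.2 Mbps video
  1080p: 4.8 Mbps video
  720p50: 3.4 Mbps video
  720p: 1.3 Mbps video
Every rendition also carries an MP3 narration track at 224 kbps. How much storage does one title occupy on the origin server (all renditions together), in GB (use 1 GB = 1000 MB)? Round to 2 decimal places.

14.42 GB

Audio: 224 kbps = 0.224 Mbps.
Sum of rendition bitrates: (50.34+0.224) + (20+0.224) + (6.2+0.224) + (4.8+0.224) + (3.4+0.224) + (1.3+0.224) = 87.384 Mbps.
× 1320 s = 115,347 Mb = 14,418 MB = 14.42 GB.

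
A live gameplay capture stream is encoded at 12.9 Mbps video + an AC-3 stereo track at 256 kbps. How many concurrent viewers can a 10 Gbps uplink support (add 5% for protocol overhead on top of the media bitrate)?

Audio: 256 kbps = 0.256 Mbps.
Per-viewer media rate: 13.156 Mbps.
On the wire with 5% overhead: 13.814 Mbps.
10 Gbps = 10,000 Mbps; 10,000 / 13.814 = 723.91 → 723 viewers.

723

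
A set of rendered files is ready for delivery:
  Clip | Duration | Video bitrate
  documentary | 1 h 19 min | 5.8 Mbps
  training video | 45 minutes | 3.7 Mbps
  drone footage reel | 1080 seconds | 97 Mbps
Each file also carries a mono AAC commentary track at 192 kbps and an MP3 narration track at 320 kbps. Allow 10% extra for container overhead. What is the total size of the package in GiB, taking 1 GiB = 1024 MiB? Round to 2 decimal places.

Audio total: 192 + 320 = 512 kbps = 0.512 Mbps.
documentary: 6.312 Mbps × 4740 s × 1.10 = 32910.8 Mb
training video: 4.212 Mbps × 2700 s × 1.10 = 12509.6 Mb
drone footage reel: 97.512 Mbps × 1080 s × 1.10 = 115844.3 Mb
Total: 161264.7 Mb = 20158.1 MB.
= 18.77 GiB.

18.77 GiB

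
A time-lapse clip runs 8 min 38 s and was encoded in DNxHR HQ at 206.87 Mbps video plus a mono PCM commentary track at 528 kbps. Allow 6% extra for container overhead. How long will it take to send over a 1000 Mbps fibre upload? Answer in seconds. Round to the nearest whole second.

8 min 38 s = 518 s
Audio: 528 kbps = 0.528 Mbps.
Total bitrate: 207.398 Mbps.
File: 207.398 Mbps × 518 s = 107432.2 Mb.
With 6% container overhead: ×1.06. → 113878.1 Mb.
At 1000 Mbps: 113878.1 / 1000 = 113.9 s ≈ 114 seconds.

114 seconds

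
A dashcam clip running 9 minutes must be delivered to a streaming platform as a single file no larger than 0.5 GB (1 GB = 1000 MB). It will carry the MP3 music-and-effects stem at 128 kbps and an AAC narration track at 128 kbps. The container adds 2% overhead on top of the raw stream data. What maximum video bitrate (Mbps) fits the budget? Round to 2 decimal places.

Budget: 0.5 GB = 4000.0 Mb.
Stream payload after overhead: 4000.0 / 1.02 = 3921.6 Mb.
9 min = 540 s
Total bitrate budget: 3921.6 Mb / 540 s = 7.262 Mbps.
Audio total: 128 + 128 = 256 kbps = 0.256 Mbps.
Video: 7.262 − 0.256 = 7.006 Mbps.

7.01 Mbps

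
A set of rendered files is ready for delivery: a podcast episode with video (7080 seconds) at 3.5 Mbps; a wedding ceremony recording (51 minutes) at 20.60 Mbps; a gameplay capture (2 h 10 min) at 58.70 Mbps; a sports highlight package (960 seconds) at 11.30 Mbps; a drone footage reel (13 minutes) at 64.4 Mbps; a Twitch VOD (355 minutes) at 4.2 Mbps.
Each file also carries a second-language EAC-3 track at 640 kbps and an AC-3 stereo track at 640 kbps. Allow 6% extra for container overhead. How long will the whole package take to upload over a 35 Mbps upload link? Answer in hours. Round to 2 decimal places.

Audio total: 640 + 640 = 1280 kbps = 1.280 Mbps.
podcast episode with video: 4.780 Mbps × 7080 s × 1.06 = 35872.9 Mb
wedding ceremony recording: 21.880 Mbps × 3060 s × 1.06 = 70970.0 Mb
gameplay capture: 59.980 Mbps × 7800 s × 1.06 = 495914.6 Mb
sports highlight package: 12.580 Mbps × 960 s × 1.06 = 12801.4 Mb
drone footage reel: 65.680 Mbps × 780 s × 1.06 = 54304.2 Mb
Twitch VOD: 5.480 Mbps × 21300 s × 1.06 = 123727.4 Mb
Total: 793590.6 Mb = 99198.8 MB.
At 35 Mbps: 793590.6 / 35 = 22674 s ≈ 6.3 hours.

6.30 hours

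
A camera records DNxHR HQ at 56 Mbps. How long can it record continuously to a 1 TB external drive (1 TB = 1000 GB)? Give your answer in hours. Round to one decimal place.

Capacity: 1 TB = 8,000,000 Mb.
Recording time: 8,000,000 / 56.000 = 142,857 s ≈ 39.7 hours.

39.7 hours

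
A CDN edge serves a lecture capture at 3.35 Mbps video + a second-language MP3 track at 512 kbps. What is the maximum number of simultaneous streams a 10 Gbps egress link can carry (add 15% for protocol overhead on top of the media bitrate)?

Audio: 512 kbps = 0.512 Mbps.
Per-viewer media rate: 3.862 Mbps.
On the wire with 15% overhead: 4.441 Mbps.
10 Gbps = 10,000 Mbps; 10,000 / 4.441 = 2251.59 → 2251 viewers.

2251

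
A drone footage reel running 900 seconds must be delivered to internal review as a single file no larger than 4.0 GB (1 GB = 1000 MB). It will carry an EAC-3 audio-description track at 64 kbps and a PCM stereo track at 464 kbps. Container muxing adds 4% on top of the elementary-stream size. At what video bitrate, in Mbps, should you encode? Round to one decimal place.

Budget: 4.0 GB = 32000.0 Mb.
Stream payload after overhead: 32000.0 / 1.04 = 30769.2 Mb.
Total bitrate budget: 30769.2 Mb / 900 s = 34.188 Mbps.
Audio total: 64 + 464 = 528 kbps = 0.528 Mbps.
Video: 34.188 − 0.528 = 33.660 Mbps.

33.7 Mbps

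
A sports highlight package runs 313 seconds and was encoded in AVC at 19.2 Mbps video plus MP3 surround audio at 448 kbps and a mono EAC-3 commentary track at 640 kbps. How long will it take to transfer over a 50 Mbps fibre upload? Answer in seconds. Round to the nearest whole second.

Audio total: 448 + 640 = 1088 kbps = 1.088 Mbps.
Total bitrate: 20.288 Mbps.
File: 20.288 Mbps × 313 s = 6350.1 Mb.
At 50 Mbps: 6350.1 / 50 = 127.0 s ≈ 127 seconds.

127 seconds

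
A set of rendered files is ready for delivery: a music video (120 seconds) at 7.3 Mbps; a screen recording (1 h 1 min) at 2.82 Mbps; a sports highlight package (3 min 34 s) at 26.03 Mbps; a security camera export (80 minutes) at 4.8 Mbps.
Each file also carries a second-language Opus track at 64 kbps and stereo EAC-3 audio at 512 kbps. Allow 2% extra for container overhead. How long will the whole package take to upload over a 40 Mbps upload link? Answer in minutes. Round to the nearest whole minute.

Audio total: 64 + 512 = 576 kbps = 0.576 Mbps.
music video: 7.876 Mbps × 120 s × 1.02 = 964.0 Mb
screen recording: 3.396 Mbps × 3660 s × 1.02 = 12677.9 Mb
sports highlight package: 26.606 Mbps × 214 s × 1.02 = 5807.6 Mb
security camera export: 5.376 Mbps × 4800 s × 1.02 = 26320.9 Mb
Total: 45770.4 Mb = 5721.3 MB.
At 40 Mbps: 45770.4 / 40 = 1144 s ≈ 19.1 minutes.

19 minutes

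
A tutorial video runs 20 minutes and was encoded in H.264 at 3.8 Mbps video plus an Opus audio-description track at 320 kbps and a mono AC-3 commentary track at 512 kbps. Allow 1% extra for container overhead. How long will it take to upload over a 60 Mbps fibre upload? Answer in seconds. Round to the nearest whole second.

20 min = 1200 s
Audio total: 320 + 512 = 832 kbps = 0.832 Mbps.
Total bitrate: 4.632 Mbps.
File: 4.632 Mbps × 1200 s = 5558.4 Mb.
With 1% container overhead: ×1.01. → 5614.0 Mb.
At 60 Mbps: 5614.0 / 60 = 93.6 s ≈ 93.6 seconds.

94 seconds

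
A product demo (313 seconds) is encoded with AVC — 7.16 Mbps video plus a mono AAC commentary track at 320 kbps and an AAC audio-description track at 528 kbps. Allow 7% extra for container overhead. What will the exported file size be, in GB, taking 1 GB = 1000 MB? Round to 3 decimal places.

Audio total: 320 + 528 = 848 kbps = 0.848 Mbps.
Total bitrate: 7.16 + 0.848 = 8.008 Mbps.
Stream data: 8.008 Mbps × 313 s = 2506.5 Mb.
With 7% container overhead: ×1.07.
2,682 Mb ÷ 8 = 335.2 MB → 0.3352 GB.

0.335 GB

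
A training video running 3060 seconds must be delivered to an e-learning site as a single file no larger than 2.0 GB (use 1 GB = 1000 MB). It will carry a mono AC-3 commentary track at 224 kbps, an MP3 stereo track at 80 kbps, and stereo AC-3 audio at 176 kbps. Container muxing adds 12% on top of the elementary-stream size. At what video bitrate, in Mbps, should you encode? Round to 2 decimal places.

Budget: 2.0 GB = 16000.0 Mb.
Stream payload after overhead: 16000.0 / 1.12 = 14285.7 Mb.
Total bitrate budget: 14285.7 Mb / 3060 s = 4.669 Mbps.
Audio total: 224 + 80 + 176 = 480 kbps = 0.480 Mbps.
Video: 4.669 − 0.480 = 4.189 Mbps.

4.19 Mbps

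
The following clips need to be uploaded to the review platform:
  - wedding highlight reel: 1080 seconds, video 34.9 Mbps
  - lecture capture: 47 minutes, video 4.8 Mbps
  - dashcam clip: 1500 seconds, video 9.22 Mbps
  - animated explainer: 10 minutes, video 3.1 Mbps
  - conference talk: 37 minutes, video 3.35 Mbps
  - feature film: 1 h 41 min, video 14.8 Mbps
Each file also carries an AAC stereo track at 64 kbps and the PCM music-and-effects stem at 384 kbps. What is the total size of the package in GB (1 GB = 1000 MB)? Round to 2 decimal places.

Audio total: 64 + 384 = 448 kbps = 0.448 Mbps.
wedding highlight reel: 35.348 Mbps × 1080 s = 38175.8 Mb
lecture capture: 5.248 Mbps × 2820 s = 14799.4 Mb
dashcam clip: 9.668 Mbps × 1500 s = 14502.0 Mb
animated explainer: 3.548 Mbps × 600 s = 2128.8 Mb
conference talk: 3.798 Mbps × 2220 s = 8431.6 Mb
feature film: 15.248 Mbps × 6060 s = 92402.9 Mb
Total: 170440.4 Mb = 21305.1 MB.
= 21.31 GB.

21.31 GB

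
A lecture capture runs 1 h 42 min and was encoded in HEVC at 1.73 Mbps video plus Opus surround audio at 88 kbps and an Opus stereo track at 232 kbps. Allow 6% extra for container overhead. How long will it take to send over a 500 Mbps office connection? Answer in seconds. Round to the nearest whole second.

27 seconds

1 h 42 min = 102 min = 6120 s
Audio total: 88 + 232 = 320 kbps = 0.320 Mbps.
Total bitrate: 2.050 Mbps.
File: 2.050 Mbps × 6120 s = 12546.0 Mb.
With 6% container overhead: ×1.06. → 13298.8 Mb.
At 500 Mbps: 13298.8 / 500 = 26.6 s ≈ 26.6 seconds.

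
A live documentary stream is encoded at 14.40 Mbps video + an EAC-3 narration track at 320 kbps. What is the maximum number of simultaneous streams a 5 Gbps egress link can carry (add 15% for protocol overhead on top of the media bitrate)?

Audio: 320 kbps = 0.320 Mbps.
Per-viewer media rate: 14.720 Mbps.
On the wire with 15% overhead: 16.928 Mbps.
5 Gbps = 5,000 Mbps; 5,000 / 16.928 = 295.37 → 295 viewers.

295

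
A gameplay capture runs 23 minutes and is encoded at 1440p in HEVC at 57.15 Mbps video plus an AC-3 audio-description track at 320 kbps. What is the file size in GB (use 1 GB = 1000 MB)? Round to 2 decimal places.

23 min = 1380 s
Audio: 320 kbps = 0.320 Mbps.
Total bitrate: 57.15 + 0.320 = 57.470 Mbps.
Stream data: 57.470 Mbps × 1380 s = 79308.6 Mb.
79,309 Mb ÷ 8 = 9,914 MB → 9.914 GB.

9.91 GB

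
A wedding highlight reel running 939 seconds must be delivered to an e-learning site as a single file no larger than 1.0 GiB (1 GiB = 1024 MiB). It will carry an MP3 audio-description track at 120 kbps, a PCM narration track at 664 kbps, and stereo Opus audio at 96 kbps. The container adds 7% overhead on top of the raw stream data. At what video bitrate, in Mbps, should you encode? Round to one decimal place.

Budget: 1.0 GiB = 8589.9 Mb.
Stream payload after overhead: 8589.9 / 1.07 = 8028.0 Mb.
Total bitrate budget: 8028.0 Mb / 939 s = 8.549 Mbps.
Audio total: 120 + 664 + 96 = 880 kbps = 0.880 Mbps.
Video: 8.549 − 0.880 = 7.669 Mbps.

7.7 Mbps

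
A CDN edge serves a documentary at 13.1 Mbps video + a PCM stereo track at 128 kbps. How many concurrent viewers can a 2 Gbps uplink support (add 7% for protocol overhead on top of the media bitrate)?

Audio: 128 kbps = 0.128 Mbps.
Per-viewer media rate: 13.228 Mbps.
On the wire with 7% overhead: 14.154 Mbps.
2 Gbps = 2,000 Mbps; 2,000 / 14.154 = 141.30 → 141 viewers.

141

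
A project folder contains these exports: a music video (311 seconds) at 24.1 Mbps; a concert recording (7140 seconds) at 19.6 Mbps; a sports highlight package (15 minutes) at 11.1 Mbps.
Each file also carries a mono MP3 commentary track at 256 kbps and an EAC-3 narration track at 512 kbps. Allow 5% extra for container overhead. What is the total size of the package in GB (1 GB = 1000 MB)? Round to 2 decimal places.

Audio total: 256 + 512 = 768 kbps = 0.768 Mbps.
music video: 24.868 Mbps × 311 s × 1.05 = 8120.6 Mb
concert recording: 20.368 Mbps × 7140 s × 1.05 = 152698.9 Mb
sports highlight package: 11.868 Mbps × 900 s × 1.05 = 11215.3 Mb
Total: 172034.8 Mb = 21504.4 MB.
= 21.50 GB.

21.50 GB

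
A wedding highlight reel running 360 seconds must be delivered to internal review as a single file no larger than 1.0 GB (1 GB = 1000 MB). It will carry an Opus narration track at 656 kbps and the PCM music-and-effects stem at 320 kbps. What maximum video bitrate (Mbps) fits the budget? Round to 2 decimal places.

21.25 Mbps

Budget: 1.0 GB = 8000.0 Mb.
Total bitrate budget: 8000.0 Mb / 360 s = 22.222 Mbps.
Audio total: 656 + 320 = 976 kbps = 0.976 Mbps.
Video: 22.222 − 0.976 = 21.246 Mbps.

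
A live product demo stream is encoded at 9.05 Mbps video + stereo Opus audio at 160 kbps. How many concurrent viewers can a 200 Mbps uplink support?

21

Audio: 160 kbps = 0.160 Mbps.
Per-viewer media rate: 9.210 Mbps.
200 Mbps = 200.0 Mbps; 200.0 / 9.210 = 21.72 → 21 viewers.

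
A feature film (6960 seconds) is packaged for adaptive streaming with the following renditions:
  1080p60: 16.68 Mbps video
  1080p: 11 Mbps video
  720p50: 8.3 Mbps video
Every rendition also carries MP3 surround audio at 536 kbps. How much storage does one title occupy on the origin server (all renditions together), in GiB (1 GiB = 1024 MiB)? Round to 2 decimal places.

30.46 GiB

Audio: 536 kbps = 0.536 Mbps.
Sum of rendition bitrates: (16.68+0.536) + (11+0.536) + (8.3+0.536) = 37.588 Mbps.
× 6960 s = 261,612 Mb = 32,702 MB = 30.46 GiB.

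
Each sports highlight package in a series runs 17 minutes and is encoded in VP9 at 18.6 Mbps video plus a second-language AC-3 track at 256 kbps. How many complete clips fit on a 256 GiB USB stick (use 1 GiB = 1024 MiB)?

114

17 min = 1020 s
Audio: 256 kbps = 0.256 Mbps.
Total bitrate: 18.856 Mbps.
Per item: 18.856 Mbps × 1020 s = 19,233 Mb = 2,404 MB.
Capacity: 256 GiB = 2,199,023 Mb; 114.34 items → 114 complete.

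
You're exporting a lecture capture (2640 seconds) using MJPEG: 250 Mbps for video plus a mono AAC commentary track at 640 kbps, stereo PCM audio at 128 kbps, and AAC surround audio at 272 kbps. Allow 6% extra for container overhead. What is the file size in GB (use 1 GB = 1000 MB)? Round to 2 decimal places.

Audio total: 640 + 128 + 272 = 1040 kbps = 1.040 Mbps.
Total bitrate: 250 + 1.040 = 251.040 Mbps.
Stream data: 251.040 Mbps × 2640 s = 662745.6 Mb.
With 6% container overhead: ×1.06.
702,510 Mb ÷ 8 = 87,814 MB → 87.81 GB.

87.81 GB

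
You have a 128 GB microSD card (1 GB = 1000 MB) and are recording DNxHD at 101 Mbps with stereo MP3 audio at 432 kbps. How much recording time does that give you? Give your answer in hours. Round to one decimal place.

2.8 hours

Audio: 432 kbps = 0.432 Mbps.
Total bitrate: 101 + 0.432 = 101.432 Mbps.
Capacity: 128 GB = 1,024,000 Mb.
Recording time: 1,024,000 / 101.432 = 10,095 s ≈ 2.80 hours.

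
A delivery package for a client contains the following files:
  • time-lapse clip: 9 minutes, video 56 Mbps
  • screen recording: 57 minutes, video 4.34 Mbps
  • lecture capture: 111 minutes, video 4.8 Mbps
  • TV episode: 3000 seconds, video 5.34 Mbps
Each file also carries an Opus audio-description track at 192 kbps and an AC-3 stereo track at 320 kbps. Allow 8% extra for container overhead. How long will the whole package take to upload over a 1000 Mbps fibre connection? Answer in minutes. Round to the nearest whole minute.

2 minutes

Audio total: 192 + 320 = 512 kbps = 0.512 Mbps.
time-lapse clip: 56.512 Mbps × 540 s × 1.08 = 32957.8 Mb
screen recording: 4.852 Mbps × 3420 s × 1.08 = 17921.3 Mb
lecture capture: 5.312 Mbps × 6660 s × 1.08 = 38208.2 Mb
TV episode: 5.852 Mbps × 3000 s × 1.08 = 18960.5 Mb
Total: 108047.8 Mb = 13506.0 MB.
At 1000 Mbps: 108047.8 / 1000 = 108 s ≈ 1.8 minutes.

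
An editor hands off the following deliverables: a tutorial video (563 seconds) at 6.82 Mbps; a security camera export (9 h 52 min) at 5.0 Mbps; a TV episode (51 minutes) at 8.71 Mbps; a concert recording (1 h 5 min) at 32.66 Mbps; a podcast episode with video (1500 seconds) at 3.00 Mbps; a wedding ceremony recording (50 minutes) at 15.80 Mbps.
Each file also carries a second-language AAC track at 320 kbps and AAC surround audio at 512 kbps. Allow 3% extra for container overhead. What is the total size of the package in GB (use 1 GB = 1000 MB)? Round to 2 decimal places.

54.97 GB

Audio total: 320 + 512 = 832 kbps = 0.832 Mbps.
tutorial video: 7.652 Mbps × 563 s × 1.03 = 4437.3 Mb
security camera export: 5.832 Mbps × 35520 s × 1.03 = 213367.2 Mb
TV episode: 9.542 Mbps × 3060 s × 1.03 = 30074.5 Mb
concert recording: 33.492 Mbps × 3900 s × 1.03 = 134537.4 Mb
podcast episode with video: 3.832 Mbps × 1500 s × 1.03 = 5920.4 Mb
wedding ceremony recording: 16.632 Mbps × 3000 s × 1.03 = 51392.9 Mb
Total: 439729.7 Mb = 54966.2 MB.
= 54.97 GB.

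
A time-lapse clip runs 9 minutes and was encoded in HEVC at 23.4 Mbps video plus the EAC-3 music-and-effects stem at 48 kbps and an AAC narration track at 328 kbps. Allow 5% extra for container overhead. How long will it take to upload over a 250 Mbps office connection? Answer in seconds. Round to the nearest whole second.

9 min = 540 s
Audio total: 48 + 328 = 376 kbps = 0.376 Mbps.
Total bitrate: 23.776 Mbps.
File: 23.776 Mbps × 540 s = 12839.0 Mb.
With 5% container overhead: ×1.05. → 13481.0 Mb.
At 250 Mbps: 13481.0 / 250 = 53.9 s ≈ 53.9 seconds.

54 seconds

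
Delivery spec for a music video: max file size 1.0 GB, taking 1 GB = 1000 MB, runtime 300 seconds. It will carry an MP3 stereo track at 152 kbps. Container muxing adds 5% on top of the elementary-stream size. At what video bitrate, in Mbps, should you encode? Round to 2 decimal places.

25.24 Mbps

Budget: 1.0 GB = 8000.0 Mb.
Stream payload after overhead: 8000.0 / 1.05 = 7619.0 Mb.
Total bitrate budget: 7619.0 Mb / 300 s = 25.397 Mbps.
Audio: 152 kbps = 0.152 Mbps.
Video: 25.397 − 0.152 = 25.245 Mbps.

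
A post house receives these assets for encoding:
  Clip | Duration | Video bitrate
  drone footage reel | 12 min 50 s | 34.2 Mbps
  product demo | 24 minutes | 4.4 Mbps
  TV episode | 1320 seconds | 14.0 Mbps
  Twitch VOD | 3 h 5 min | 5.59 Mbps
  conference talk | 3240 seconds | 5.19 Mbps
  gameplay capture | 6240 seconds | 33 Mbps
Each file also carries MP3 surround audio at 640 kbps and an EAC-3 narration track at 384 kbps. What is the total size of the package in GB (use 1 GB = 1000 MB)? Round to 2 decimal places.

45.08 GB

Audio total: 640 + 384 = 1024 kbps = 1.024 Mbps.
drone footage reel: 35.224 Mbps × 770 s = 27122.5 Mb
product demo: 5.424 Mbps × 1440 s = 7810.6 Mb
TV episode: 15.024 Mbps × 1320 s = 19831.7 Mb
Twitch VOD: 6.614 Mbps × 11100 s = 73415.4 Mb
conference talk: 6.214 Mbps × 3240 s = 20133.4 Mb
gameplay capture: 34.024 Mbps × 6240 s = 212309.8 Mb
Total: 360623.2 Mb = 45077.9 MB.
= 45.08 GB.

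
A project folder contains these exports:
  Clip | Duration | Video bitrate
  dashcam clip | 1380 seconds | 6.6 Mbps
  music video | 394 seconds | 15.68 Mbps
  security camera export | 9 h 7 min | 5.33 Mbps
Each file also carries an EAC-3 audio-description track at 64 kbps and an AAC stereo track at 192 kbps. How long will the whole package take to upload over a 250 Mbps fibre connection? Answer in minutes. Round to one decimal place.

13.3 minutes

Audio total: 64 + 192 = 256 kbps = 0.256 Mbps.
dashcam clip: 6.856 Mbps × 1380 s = 9461.3 Mb
music video: 15.936 Mbps × 394 s = 6278.8 Mb
security camera export: 5.586 Mbps × 32820 s = 183332.5 Mb
Total: 199072.6 Mb = 24884.1 MB.
At 250 Mbps: 199072.6 / 250 = 796 s ≈ 13.3 minutes.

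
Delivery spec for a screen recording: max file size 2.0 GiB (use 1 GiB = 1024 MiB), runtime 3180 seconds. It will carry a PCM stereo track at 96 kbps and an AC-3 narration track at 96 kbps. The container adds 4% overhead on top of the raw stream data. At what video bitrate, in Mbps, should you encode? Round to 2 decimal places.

5.00 Mbps

Budget: 2.0 GiB = 17179.9 Mb.
Stream payload after overhead: 17179.9 / 1.04 = 16519.1 Mb.
Total bitrate budget: 16519.1 Mb / 3180 s = 5.195 Mbps.
Audio total: 96 + 96 = 192 kbps = 0.192 Mbps.
Video: 5.195 − 0.192 = 5.003 Mbps.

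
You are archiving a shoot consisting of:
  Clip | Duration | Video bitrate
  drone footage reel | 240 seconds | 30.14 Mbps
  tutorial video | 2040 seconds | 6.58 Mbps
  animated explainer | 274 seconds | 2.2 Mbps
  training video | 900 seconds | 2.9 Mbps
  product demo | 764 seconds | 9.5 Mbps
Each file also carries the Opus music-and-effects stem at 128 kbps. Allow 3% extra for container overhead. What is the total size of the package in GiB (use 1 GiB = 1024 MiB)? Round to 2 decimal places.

Audio: 128 kbps = 0.128 Mbps.
drone footage reel: 30.268 Mbps × 240 s × 1.03 = 7482.2 Mb
tutorial video: 6.708 Mbps × 2040 s × 1.03 = 14094.8 Mb
animated explainer: 2.328 Mbps × 274 s × 1.03 = 657.0 Mb
training video: 3.028 Mbps × 900 s × 1.03 = 2807.0 Mb
product demo: 9.628 Mbps × 764 s × 1.03 = 7576.5 Mb
Total: 32617.5 Mb = 4077.2 MB.
= 3.797 GiB.

3.80 GiB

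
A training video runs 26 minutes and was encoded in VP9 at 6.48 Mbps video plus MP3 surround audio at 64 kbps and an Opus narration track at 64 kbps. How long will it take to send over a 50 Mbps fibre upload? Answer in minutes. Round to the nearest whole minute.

26 min = 1560 s
Audio total: 64 + 64 = 128 kbps = 0.128 Mbps.
Total bitrate: 6.608 Mbps.
File: 6.608 Mbps × 1560 s = 10308.5 Mb.
At 50 Mbps: 10308.5 / 50 = 206.2 s ≈ 3.44 minutes.

3 minutes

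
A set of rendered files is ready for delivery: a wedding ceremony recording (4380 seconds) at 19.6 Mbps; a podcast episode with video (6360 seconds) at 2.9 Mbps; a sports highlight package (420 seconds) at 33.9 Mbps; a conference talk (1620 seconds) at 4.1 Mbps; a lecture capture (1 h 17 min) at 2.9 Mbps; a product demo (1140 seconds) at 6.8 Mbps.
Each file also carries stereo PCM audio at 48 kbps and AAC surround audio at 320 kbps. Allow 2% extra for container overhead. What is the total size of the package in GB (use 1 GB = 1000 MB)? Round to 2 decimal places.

19.53 GB

Audio total: 48 + 320 = 368 kbps = 0.368 Mbps.
wedding ceremony recording: 19.968 Mbps × 4380 s × 1.02 = 89209.0 Mb
podcast episode with video: 3.268 Mbps × 6360 s × 1.02 = 21200.2 Mb
sports highlight package: 34.268 Mbps × 420 s × 1.02 = 14680.4 Mb
conference talk: 4.468 Mbps × 1620 s × 1.02 = 7382.9 Mb
lecture capture: 3.268 Mbps × 4620 s × 1.02 = 15400.1 Mb
product demo: 7.168 Mbps × 1140 s × 1.02 = 8335.0 Mb
Total: 156207.6 Mb = 19526.0 MB.
= 19.53 GB.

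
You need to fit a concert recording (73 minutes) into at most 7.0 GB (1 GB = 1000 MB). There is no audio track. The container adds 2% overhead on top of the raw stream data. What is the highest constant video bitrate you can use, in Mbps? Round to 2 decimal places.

Budget: 7.0 GB = 56000.0 Mb.
Stream payload after overhead: 56000.0 / 1.02 = 54902.0 Mb.
73 min = 4380 s
Total bitrate budget: 54902.0 Mb / 4380 s = 12.535 Mbps.

12.53 Mbps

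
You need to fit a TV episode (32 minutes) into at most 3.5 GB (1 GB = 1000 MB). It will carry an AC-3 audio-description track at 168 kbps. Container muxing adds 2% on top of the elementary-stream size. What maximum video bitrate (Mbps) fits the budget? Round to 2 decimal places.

Budget: 3.5 GB = 28000.0 Mb.
Stream payload after overhead: 28000.0 / 1.02 = 27451.0 Mb.
32 min = 1920 s
Total bitrate budget: 27451.0 Mb / 1920 s = 14.297 Mbps.
Audio: 168 kbps = 0.168 Mbps.
Video: 14.297 − 0.168 = 14.129 Mbps.

14.13 Mbps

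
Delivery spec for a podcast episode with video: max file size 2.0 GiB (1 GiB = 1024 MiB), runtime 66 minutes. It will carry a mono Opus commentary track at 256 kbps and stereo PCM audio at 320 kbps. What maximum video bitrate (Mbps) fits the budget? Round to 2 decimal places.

3.76 Mbps

Budget: 2.0 GiB = 17179.9 Mb.
66 min = 3960 s
Total bitrate budget: 17179.9 Mb / 3960 s = 4.338 Mbps.
Audio total: 256 + 320 = 576 kbps = 0.576 Mbps.
Video: 4.338 − 0.576 = 3.762 Mbps.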